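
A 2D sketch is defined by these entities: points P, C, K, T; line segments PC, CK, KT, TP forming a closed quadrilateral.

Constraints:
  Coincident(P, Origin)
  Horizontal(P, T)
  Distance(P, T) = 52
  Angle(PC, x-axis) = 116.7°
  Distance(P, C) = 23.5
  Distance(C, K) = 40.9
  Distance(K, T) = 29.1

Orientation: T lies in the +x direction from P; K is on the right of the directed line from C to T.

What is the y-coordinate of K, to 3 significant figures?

-2.39

P is at the origin; P and T share the same y with |PT| = 52.0 and T in +x, so T = (52.0, 0). PC runs at 116.7° with |PC| = 23.5, so C = (-10.6, 21.0). K is determined by |CK| = 40.9 and |KT| = 29.1 together: it lies at the intersection of circle(C, 40.9) and circle(T, 29.1). With |CT| = 66.0, the foot of the radical line on CT is 39.3 from C and the perpendicular offset is √(40.9² − 39.3²) = 11.5. Taking the right-of-CT solution: K = (23.0, -2.39).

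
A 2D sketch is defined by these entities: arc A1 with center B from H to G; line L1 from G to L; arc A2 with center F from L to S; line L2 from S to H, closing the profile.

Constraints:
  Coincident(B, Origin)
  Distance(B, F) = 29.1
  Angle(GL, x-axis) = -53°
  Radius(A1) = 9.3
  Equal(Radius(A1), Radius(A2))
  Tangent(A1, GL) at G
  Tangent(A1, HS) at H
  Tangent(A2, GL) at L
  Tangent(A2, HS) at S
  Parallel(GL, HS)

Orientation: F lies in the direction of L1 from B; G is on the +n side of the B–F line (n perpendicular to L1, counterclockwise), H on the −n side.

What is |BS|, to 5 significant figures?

30.550

The slot axis is L1's direction at -53.0°, so u = (cos -53.0°, sin -53.0°) = (0.60182, -0.79864) and n = (−sin -53.0°, cos -53.0°) = (0.79864, 0.60182). B is at the origin and F lies 29.1 along u from B, so F = 29.1·u = (17.513, -23.240). Tangency of A1 to both parallel lines with radius 9.3 puts G and H at B ± 9.3·n: G = (7.4273, 5.5969), H = (-7.4273, -5.5969). Equal radii place L and S the same way about F: L = F + 9.3·n = (24.940, -17.643), S = F − 9.3·n = (10.086, -28.837). Then |BS| = |S − B| = 30.550.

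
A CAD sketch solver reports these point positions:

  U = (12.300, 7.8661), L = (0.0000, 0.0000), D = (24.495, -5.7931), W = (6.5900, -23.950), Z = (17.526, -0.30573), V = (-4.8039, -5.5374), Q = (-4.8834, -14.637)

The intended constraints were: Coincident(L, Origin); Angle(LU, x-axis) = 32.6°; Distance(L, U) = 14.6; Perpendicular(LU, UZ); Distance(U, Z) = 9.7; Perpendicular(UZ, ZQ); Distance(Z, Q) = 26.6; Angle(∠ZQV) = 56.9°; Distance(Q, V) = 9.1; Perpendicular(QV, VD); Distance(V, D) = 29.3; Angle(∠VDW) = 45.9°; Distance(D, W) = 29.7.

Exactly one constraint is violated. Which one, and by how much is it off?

Distance(D, W) = 29.7 — off by 4.20.

L = (0.00, 0.00) ✓; LU at 32.60° ✓; |LU| = 14.60 ✓; ∠(LU, UZ) = 90.00° ✓; |UZ| = 9.700 ✓; ∠(UZ, ZQ) = 90.00° ✓; |ZQ| = 26.60 ✓; ∠ZQV = 56.90° ✓; |QV| = 9.100 ✓; ∠(QV, VD) = 90.00° ✓; |VD| = 29.30 ✓; ∠VDW = 45.90° ✓; |DW| = 25.50 ✗.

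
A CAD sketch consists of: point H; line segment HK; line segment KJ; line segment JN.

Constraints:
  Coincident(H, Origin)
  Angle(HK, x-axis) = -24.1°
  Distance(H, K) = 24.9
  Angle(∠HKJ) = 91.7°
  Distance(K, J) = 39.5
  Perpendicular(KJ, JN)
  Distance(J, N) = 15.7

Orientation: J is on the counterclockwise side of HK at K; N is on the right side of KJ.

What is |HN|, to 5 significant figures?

57.154

H is at the origin; HK runs at -24.1° with length 24.9, so K = 24.9·(cos -24.1°, sin -24.1°) = (22.730, -10.167). ∠HKJ = 91.7°, so KJ runs at -24.1° + (180° − 91.7°) = 64.200° from the x-axis; with |KJ| = 39.5, J = K + 39.5·(cos 64.200°, sin 64.200°) = (39.921, 25.395). KJ is perpendicular to JN; with |JN| = 15.7 on the right of KJ, N = J + 15.7·(0.90032, -0.43523) = (54.056, 18.562). Then |HN| = |N − H| = 57.154.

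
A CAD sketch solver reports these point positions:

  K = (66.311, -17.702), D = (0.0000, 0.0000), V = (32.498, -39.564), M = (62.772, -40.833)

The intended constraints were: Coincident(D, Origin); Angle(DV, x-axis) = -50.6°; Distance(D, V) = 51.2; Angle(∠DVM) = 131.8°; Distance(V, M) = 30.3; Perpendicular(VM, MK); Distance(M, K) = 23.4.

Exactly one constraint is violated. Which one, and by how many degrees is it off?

Perpendicular(VM, MK) — off by 6.30°.

D = (0.00, 0.00) ✓; DV at -50.60° ✓; |DV| = 51.20 ✓; ∠DVM = 131.8° ✓; |VM| = 30.30 ✓; ∠(VM, MK) = 83.70° ✗; |MK| = 23.40 ✓.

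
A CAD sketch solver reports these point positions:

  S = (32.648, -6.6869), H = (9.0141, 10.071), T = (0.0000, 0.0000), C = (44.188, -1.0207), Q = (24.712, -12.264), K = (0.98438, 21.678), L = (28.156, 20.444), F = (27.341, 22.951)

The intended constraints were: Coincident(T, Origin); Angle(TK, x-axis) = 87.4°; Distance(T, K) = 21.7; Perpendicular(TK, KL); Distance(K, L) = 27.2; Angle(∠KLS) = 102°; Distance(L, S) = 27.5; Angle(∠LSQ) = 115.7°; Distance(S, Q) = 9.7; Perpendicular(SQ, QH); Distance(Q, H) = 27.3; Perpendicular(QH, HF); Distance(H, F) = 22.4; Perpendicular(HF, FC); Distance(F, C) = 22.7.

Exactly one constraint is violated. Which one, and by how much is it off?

Distance(F, C) = 22.7 — off by 6.60.

T = (0.00, 0.00) ✓; TK at 87.40° ✓; |TK| = 21.70 ✓; ∠(TK, KL) = 90.00° ✓; |KL| = 27.20 ✓; ∠KLS = 102.0° ✓; |LS| = 27.50 ✓; ∠LSQ = 115.7° ✓; |SQ| = 9.700 ✓; ∠(SQ, QH) = 90.00° ✓; |QH| = 27.30 ✓; ∠(QH, HF) = 90.00° ✓; |HF| = 22.40 ✓; ∠(HF, FC) = 90.00° ✓; |FC| = 29.30 ✗.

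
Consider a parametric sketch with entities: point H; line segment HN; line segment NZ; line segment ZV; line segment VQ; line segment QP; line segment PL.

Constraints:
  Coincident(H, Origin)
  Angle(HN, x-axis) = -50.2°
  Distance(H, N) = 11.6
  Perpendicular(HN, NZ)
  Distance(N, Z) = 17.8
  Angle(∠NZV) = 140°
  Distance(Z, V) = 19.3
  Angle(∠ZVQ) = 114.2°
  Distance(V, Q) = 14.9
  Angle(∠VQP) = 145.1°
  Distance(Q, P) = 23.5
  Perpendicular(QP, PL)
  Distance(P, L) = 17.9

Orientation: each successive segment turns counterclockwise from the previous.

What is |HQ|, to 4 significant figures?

32.30

H is at the origin; HN runs at -50.2° with length 11.6, so N = (7.425, -8.912). The perpendicularity gives NZ at right angles to HN, so NZ runs at 39.80°; with |NZ| = 17.8, Z = (21.10, 2.482). ∠NZV = 140.0° gives ZV at 79.80° from the x-axis; with |ZV| = 19.3, V = (24.52, 21.48). ∠ZVQ = 114.2° gives VQ at 145.6° from the x-axis; with |VQ| = 14.9, Q = (12.22, 29.89). Then |HQ| = |Q − H| = 32.30.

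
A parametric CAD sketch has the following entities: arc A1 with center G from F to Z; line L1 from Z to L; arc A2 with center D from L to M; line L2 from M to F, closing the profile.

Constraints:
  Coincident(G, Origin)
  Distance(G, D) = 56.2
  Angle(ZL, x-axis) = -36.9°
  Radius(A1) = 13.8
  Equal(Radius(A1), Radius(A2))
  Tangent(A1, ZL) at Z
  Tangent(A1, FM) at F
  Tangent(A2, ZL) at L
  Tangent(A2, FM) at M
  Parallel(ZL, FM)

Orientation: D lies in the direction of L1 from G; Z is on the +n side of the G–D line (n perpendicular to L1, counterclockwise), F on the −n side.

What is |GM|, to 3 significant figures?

57.9

The slot axis is L1's direction at -36.9°, so u = (cos -36.9°, sin -36.9°) = (0.800, -0.600) and n = (−sin -36.9°, cos -36.9°) = (0.600, 0.800). G is at the origin and D lies 56.2 along u from G, so D = 56.2·u = (44.9, -33.7). Tangency of A1 to both parallel lines with radius 13.8 puts Z and F at G ± 13.8·n: Z = (8.29, 11.0), F = (-8.29, -11.0). Equal radii place L and M the same way about D: L = D + 13.8·n = (53.2, -22.7), M = D − 13.8·n = (36.7, -44.8). Then |GM| = |M − G| = 57.9.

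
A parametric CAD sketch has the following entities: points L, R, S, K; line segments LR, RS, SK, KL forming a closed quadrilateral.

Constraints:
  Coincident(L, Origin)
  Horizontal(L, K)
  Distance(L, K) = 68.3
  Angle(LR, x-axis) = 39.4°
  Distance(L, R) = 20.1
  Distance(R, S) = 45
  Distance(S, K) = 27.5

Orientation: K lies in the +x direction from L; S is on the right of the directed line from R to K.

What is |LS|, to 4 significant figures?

51.37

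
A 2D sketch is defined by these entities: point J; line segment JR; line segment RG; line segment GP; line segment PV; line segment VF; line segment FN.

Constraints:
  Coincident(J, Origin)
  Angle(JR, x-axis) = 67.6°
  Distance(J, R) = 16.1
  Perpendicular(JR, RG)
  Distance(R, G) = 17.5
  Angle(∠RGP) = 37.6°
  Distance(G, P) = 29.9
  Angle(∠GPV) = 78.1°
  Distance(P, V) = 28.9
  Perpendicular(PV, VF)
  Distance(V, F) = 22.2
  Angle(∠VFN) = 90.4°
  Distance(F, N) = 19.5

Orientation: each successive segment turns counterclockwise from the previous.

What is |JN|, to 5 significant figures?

18.806

PV is perpendicular to VF, so VF runs at 131.90°; with |VF| = 22.2, F = (11.590, 31.484). ∠VFN = 90.4° gives FN at -138.50° from the x-axis; with |FN| = 19.5, N = (-3.0142, 18.563). Then |JN| = |N − J| = 18.806.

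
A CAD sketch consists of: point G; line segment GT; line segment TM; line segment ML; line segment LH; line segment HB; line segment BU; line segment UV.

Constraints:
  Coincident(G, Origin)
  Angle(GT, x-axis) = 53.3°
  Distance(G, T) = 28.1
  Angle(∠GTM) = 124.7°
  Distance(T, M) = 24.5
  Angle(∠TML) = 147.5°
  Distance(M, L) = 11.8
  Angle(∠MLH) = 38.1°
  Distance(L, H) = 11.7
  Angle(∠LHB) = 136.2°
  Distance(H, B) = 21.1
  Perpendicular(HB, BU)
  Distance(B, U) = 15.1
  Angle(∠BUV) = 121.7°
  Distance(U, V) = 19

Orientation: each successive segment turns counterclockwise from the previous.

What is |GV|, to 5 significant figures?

63.383

HB ⟂ BU, so BU runs at 56.800°; with |BU| = 15.1, U = (28.351, 42.842). ∠BUV = 121.7° gives UV at 115.10° from the x-axis; with |UV| = 19.0, V = (20.292, 60.047). Then |GV| = |V − G| = 63.383.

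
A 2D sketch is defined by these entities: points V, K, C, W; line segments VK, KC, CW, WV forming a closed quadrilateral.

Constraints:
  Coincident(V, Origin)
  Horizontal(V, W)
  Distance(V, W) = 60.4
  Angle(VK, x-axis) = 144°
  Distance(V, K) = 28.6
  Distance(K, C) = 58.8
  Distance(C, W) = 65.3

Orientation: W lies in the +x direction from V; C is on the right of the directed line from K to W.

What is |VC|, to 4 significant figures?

35.13

V is at the origin; V and W share the same y with |VW| = 60.4 and W in +x, so W = (60.4, 0). VK runs at 144.0° with |VK| = 28.6, so K = (-23.14, 16.81). C is determined by |KC| = 58.8 and |CW| = 65.3 together: it lies at the intersection of circle(K, 58.8) and circle(W, 65.3). With |KW| = 85.21, the foot of the radical line on KW is 37.87 from K and the perpendicular offset is √(58.8² − 37.87²) = 44.98. Taking the right-of-KW solution: C = (5.118, -34.76).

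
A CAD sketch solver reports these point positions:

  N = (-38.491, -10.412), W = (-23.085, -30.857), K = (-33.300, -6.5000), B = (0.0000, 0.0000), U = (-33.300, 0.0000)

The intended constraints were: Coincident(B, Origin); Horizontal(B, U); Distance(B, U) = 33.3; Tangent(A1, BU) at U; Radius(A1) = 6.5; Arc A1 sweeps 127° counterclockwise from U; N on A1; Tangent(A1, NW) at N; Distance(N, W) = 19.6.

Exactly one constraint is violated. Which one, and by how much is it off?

Distance(N, W) = 19.6 — off by 6.00.

B = (0.00, 0.00) ✓; B.y = 0.00, U.y = 0.00 ✓; |BU| = 33.30 ✓; ∠(KU, UB) = 90.00° ✓; |KU| = 6.500 ✓; bearing(K→N) − bearing(K→U) = 127.0° ✓; |KN| = 6.500 ✓; ∠(KN, NW) = 90.00° ✓; |NW| = 25.60 ✗.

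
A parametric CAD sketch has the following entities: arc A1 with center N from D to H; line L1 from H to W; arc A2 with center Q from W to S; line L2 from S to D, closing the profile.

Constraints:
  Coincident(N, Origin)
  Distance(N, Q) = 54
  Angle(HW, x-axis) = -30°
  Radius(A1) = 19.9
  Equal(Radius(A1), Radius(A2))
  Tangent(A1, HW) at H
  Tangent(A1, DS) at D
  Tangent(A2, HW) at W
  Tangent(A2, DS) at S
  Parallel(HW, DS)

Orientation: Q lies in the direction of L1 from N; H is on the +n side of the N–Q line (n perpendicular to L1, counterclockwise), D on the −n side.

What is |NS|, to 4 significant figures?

57.55

Tangency of A1 to both parallel lines with radius 19.9 puts H and D at N ± 19.9·n: H = (9.950, 17.23), D = (-9.950, -17.23). Equal radii place W and S the same way about Q: W = Q + 19.9·n = (56.72, -9.766), S = Q − 19.9·n = (36.82, -44.23). Then |NS| = |S − N| = 57.55.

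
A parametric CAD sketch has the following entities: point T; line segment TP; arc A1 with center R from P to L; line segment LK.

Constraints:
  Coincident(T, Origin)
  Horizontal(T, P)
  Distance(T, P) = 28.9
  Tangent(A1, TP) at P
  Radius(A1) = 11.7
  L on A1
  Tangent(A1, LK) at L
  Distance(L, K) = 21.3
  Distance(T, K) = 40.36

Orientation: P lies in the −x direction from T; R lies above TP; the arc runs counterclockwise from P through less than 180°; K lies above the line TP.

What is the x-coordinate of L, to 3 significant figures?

-17.4

Checks: |RL| = 11.70 ✓; ∠(RL, LK) = 90.00° ✓; |LK| = 21.30 ✓; |TK| = 40.36 ✓.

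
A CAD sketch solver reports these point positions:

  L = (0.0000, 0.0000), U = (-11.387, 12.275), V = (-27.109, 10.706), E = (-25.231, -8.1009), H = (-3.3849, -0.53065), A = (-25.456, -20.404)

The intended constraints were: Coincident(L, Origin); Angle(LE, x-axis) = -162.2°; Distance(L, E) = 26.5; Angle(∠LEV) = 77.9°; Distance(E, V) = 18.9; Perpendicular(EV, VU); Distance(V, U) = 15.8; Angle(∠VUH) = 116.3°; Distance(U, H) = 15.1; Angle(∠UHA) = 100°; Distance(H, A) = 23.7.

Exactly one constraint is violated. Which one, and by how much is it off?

Distance(H, A) = 23.7 — off by 6.00.

L = (0.00, 0.00) ✓; LE at -162.2° ✓; |LE| = 26.50 ✓; ∠LEV = 77.90° ✓; |EV| = 18.90 ✓; ∠(EV, VU) = 90.00° ✓; |VU| = 15.80 ✓; ∠VUH = 116.3° ✓; |UH| = 15.10 ✓; ∠UHA = 100.0° ✓; |HA| = 29.70 ✗.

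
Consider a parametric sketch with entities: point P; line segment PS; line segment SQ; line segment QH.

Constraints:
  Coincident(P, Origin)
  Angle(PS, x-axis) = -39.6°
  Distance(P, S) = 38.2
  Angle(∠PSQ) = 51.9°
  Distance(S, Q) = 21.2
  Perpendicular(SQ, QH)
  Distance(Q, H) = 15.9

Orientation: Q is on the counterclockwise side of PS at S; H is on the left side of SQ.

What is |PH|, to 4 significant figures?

14.36

P is at the origin; PS runs at -39.6° with length 38.2, so S = 38.2·(cos -39.6°, sin -39.6°) = (29.43, -24.35). ∠PSQ = 51.9°, so SQ runs at -39.6° + (180° − 51.9°) = 88.50° from the x-axis; with |SQ| = 21.2, Q = S + 21.2·(cos 88.50°, sin 88.50°) = (29.99, -3.157). The perpendicularity gives QH at right angles to SQ; with |QH| = 15.9 on the left of SQ, H = Q + 15.9·(-0.9997, 0.02618) = (14.09, -2.741). Then |PH| = |H − P| = 14.36.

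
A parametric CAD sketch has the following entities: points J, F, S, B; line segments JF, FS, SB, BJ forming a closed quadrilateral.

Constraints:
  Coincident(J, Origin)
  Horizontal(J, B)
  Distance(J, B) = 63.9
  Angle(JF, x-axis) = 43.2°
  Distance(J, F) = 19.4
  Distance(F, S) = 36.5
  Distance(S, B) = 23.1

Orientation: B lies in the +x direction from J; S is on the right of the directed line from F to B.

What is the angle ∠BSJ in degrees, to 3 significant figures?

144°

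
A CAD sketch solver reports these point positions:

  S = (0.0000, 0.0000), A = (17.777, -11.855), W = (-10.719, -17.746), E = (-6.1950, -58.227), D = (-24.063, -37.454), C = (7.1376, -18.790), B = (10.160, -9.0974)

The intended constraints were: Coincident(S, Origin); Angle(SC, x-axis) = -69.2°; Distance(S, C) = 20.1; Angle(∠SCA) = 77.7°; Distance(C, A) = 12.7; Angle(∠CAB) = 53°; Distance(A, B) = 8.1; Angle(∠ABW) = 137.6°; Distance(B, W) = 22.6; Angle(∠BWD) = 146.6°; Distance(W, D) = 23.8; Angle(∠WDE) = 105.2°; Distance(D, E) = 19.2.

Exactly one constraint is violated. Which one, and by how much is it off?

Distance(D, E) = 19.2 — off by 8.20.

S = (0.00, 0.00) ✓; SC at -69.20° ✓; |SC| = 20.10 ✓; ∠SCA = 77.70° ✓; |CA| = 12.70 ✓; ∠CAB = 53.00° ✓; |AB| = 8.101 ✓; ∠ABW = 137.6° ✓; |BW| = 22.60 ✓; ∠BWD = 146.6° ✓; |WD| = 23.80 ✓; ∠WDE = 105.2° ✓; |DE| = 27.40 ✗.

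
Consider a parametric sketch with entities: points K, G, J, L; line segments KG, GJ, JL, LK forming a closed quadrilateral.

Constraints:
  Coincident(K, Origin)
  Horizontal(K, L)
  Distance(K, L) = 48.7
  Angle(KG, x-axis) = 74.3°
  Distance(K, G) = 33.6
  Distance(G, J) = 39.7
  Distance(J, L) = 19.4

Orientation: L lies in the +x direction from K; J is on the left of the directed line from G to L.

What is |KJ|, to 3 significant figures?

50.4

K is at the origin; KL is horizontal with |KL| = 48.7 and L in +x, so L = (48.7, 0). KG runs at 74.3° with |KG| = 33.6, so G = (9.09, 32.3). J is determined by |GJ| = 39.7 and |JL| = 19.4 together: it lies at the intersection of circle(G, 39.7) and circle(L, 19.4). With |GL| = 51.1, the foot of the radical line on GL is 37.3 from G and the perpendicular offset is √(39.7² − 37.3²) = 13.6. Taking the left-of-GL solution: J = (46.6, 19.3).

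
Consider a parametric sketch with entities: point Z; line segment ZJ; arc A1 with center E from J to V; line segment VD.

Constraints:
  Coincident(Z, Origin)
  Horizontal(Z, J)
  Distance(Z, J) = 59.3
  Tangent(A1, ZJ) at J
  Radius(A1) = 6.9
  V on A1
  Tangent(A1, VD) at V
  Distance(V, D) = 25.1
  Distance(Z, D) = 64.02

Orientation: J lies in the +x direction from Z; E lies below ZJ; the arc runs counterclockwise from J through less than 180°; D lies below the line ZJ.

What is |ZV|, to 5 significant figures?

52.992

Checks: |ZJ| = 59.30 ✓; |EV| = 6.900 ✓; ∠(EV, VD) = 90.00° ✓; |VD| = 25.10 ✓; |ZD| = 64.02 ✓.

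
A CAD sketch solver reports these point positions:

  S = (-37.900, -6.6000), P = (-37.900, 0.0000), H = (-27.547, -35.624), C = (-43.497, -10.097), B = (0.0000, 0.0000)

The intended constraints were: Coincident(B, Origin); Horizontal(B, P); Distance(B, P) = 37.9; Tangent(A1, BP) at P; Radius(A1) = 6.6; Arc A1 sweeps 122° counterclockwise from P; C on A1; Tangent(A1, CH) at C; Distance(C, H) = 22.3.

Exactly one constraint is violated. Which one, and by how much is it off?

Distance(C, H) = 22.3 — off by 7.80.

B = (0.00, 0.00) ✓; B.y = 0.00, P.y = 0.00 ✓; |BP| = 37.90 ✓; ∠(SP, PB) = 90.00° ✓; |SP| = 6.600 ✓; bearing(S→C) − bearing(S→P) = 122.0° ✓; |SC| = 6.600 ✓; ∠(SC, CH) = 90.00° ✓; |CH| = 30.10 ✗.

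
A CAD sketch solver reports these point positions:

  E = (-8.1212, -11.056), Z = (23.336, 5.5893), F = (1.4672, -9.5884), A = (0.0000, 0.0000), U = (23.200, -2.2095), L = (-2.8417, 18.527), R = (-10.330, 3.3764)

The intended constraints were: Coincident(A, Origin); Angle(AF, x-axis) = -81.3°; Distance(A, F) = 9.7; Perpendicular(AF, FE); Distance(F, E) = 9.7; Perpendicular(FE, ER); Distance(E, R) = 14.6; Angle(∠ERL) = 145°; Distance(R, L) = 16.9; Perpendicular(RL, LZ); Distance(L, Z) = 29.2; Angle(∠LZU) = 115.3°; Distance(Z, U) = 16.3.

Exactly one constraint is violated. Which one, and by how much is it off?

Distance(Z, U) = 16.3 — off by 8.50.

A = (0.00, 0.00) ✓; AF at -81.30° ✓; |AF| = 9.700 ✓; ∠(AF, FE) = 90.00° ✓; |FE| = 9.700 ✓; ∠(FE, ER) = 90.00° ✓; |ER| = 14.60 ✓; ∠ERL = 145.0° ✓; |RL| = 16.90 ✓; ∠(RL, LZ) = 90.00° ✓; |LZ| = 29.20 ✓; ∠LZU = 115.3° ✓; |ZU| = 7.800 ✗.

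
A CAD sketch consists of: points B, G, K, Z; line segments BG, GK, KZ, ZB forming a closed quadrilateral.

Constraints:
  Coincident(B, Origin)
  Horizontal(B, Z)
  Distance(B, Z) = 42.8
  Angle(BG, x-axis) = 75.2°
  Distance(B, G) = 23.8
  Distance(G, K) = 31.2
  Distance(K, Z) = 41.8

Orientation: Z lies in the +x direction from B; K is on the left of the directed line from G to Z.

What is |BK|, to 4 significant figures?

51.52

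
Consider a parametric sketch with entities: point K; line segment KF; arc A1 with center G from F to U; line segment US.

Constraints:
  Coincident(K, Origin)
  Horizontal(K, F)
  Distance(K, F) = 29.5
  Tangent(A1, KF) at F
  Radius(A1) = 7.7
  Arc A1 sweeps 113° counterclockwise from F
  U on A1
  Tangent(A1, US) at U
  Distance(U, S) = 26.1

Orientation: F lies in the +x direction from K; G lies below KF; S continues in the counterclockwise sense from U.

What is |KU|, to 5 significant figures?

24.839

Since A1 is tangent to KF there, GF ⟂ KF, so G = F + (0, -7.7) = (29.500, -7.7000). On A1, F sits at bearing 90° from G; a 113° counterclockwise sweep puts U at bearing 203°, so U = G + 7.7·(cos 203°, sin 203°) = (22.412, -10.709). Then |KU| = |U − K| = 24.839.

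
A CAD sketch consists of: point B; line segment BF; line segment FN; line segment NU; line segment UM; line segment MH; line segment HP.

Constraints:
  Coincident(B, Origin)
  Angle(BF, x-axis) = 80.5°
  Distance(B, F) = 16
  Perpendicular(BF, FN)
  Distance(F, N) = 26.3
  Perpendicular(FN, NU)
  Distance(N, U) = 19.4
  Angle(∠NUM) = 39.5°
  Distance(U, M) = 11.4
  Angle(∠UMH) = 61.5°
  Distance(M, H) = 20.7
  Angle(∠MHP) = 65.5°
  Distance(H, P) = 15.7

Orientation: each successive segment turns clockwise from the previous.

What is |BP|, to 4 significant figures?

36.19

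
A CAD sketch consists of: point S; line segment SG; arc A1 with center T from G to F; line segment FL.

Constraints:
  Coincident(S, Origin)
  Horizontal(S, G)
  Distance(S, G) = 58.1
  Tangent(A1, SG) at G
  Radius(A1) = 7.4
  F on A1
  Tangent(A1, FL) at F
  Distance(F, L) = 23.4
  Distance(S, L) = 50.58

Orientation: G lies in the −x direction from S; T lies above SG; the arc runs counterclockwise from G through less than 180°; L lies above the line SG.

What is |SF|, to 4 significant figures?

51.40

Checks: |TF| = 7.400 ✓; ∠(TF, FL) = 90.00° ✓; |FL| = 23.40 ✓; |SL| = 50.58 ✓.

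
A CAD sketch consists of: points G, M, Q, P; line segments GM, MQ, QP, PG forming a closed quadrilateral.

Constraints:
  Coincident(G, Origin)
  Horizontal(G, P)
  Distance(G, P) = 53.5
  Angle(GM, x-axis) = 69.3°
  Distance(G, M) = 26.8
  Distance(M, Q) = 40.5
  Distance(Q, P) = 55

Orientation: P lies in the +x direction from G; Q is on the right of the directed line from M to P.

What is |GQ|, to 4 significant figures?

14.41

Checks: |MQ| = 40.50 ✓; |QP| = 55.00 ✓.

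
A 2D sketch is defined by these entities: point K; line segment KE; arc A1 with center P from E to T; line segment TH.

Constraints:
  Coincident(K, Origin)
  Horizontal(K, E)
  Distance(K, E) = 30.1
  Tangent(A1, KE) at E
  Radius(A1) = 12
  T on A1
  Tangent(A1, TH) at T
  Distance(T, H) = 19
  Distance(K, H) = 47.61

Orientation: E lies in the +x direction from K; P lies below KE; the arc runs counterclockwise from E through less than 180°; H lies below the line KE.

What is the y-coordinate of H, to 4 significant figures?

-34.28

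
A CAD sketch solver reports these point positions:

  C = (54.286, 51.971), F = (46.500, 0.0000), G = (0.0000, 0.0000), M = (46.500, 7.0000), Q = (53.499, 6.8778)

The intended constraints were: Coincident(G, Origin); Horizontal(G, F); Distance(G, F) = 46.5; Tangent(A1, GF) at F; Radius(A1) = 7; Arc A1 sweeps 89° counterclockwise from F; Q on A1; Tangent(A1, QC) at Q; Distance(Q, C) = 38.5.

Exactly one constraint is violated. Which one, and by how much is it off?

Distance(Q, C) = 38.5 — off by 6.60.

G = (0.00, 0.00) ✓; G.y = 0.00, F.y = 0.00 ✓; |GF| = 46.50 ✓; ∠(MF, FG) = 90.00° ✓; |MF| = 7.000 ✓; bearing(M→Q) − bearing(M→F) = 89.00° ✓; |MQ| = 7.000 ✓; ∠(MQ, QC) = 90.00° ✓; |QC| = 45.10 ✗.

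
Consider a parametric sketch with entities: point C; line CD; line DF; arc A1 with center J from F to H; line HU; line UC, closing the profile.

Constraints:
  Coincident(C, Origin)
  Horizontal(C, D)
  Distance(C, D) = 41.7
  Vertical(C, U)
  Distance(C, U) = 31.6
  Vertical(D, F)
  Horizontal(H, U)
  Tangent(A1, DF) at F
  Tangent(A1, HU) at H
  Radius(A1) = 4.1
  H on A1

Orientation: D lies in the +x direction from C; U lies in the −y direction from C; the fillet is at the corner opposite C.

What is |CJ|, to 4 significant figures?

46.58

C is at the origin; CD is horizontal with |CD| = 41.7 and D on the +x side, so D = (41.70, 0.000). CU is vertical with |CU| = 31.6 and U on the −y side, so U = (0.000, -31.60). The virtual corner opposite C is at (41.70, -31.60). A1 meets DF tangentially, so JF is at right angles to DF and A1 meets HU tangentially, so JH is at right angles to HU, with radius 4.1, so the center J sits 4.1 in from both sides at J = (37.60, -27.50). Then |CJ| = |J − C| = 46.58.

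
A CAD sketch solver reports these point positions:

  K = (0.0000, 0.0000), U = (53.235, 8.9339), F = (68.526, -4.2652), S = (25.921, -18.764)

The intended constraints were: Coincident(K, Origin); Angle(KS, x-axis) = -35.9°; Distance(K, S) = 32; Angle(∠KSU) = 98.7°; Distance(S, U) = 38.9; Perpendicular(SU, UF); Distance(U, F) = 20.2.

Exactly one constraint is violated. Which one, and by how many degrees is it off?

Perpendicular(SU, UF) — off by 3.80°.

K = (0.00, 0.00) ✓; KS at -35.90° ✓; |KS| = 32.00 ✓; ∠KSU = 98.70° ✓; |SU| = 38.90 ✓; ∠(SU, UF) = 86.20° ✗; |UF| = 20.20 ✓.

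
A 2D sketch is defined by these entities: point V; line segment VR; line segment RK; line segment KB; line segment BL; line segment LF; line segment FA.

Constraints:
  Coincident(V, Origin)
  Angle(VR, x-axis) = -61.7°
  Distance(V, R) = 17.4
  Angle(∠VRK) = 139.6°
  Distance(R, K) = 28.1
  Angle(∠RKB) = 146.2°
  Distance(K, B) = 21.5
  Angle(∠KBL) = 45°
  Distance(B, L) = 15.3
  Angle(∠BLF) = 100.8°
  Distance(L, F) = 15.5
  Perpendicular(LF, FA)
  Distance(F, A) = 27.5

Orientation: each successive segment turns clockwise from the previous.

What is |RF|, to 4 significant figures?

25.16

∠KBL = 45.0° gives BL at 89.10° from the x-axis; with |BL| = 15.3, L = (-12.84, -42.46). ∠BLF = 100.8° gives LF at 9.900° from the x-axis; with |LF| = 15.5, F = (2.429, -39.80). Then |RF| = |F − R| = 25.16.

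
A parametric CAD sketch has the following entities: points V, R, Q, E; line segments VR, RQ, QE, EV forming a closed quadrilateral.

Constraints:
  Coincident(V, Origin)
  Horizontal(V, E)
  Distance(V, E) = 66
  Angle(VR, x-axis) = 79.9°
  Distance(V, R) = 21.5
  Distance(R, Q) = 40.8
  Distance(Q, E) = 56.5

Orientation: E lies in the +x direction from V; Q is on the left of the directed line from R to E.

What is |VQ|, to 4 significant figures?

58.90

Checks: |RQ| = 40.80 ✓; |QE| = 56.50 ✓.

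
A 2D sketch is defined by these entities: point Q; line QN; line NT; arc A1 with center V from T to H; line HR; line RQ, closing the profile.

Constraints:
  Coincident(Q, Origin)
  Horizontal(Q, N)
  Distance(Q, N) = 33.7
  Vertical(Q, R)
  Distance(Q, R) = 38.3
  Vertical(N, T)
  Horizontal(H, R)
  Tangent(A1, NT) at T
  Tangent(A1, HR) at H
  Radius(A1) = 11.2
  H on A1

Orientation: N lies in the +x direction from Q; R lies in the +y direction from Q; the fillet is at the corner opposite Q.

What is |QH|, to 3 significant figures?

44.4

Q is at the origin; Q and N share the same y with |QN| = 33.7 and N on the +x side, so N = (33.7, 0.00). Q and R share the same x with |QR| = 38.3 and R on the +y side, so R = (0.00, 38.3). The virtual corner opposite Q is at (33.7, 38.3). The tangent condition forces VT to be normal to NT and the tangent condition forces VH to be normal to HR, with radius 11.2, so the center V sits 11.2 in from both sides at V = (22.5, 27.1). That places the tangent points at T = (33.7, 27.1) on NT and H = (22.5, 38.3) on HR. Then |QH| = |H − Q| = 44.4.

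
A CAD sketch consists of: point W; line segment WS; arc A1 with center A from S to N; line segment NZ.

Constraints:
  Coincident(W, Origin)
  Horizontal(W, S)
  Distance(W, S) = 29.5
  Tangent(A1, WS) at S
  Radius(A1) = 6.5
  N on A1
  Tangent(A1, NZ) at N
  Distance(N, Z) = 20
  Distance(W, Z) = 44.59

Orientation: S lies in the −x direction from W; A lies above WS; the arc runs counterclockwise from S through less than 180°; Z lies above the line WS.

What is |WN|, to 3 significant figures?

26.3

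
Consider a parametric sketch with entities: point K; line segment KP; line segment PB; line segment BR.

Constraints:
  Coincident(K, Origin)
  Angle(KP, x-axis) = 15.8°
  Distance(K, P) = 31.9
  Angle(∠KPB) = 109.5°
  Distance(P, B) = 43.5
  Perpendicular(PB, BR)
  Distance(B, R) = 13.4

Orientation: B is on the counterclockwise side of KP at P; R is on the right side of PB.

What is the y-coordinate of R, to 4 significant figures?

51.23

K is at the origin; KP runs at 15.8° with length 31.9, so P = 31.9·(cos 15.8°, sin 15.8°) = (30.69, 8.686). ∠KPB = 109.5°, so PB runs at 15.8° + (180° − 109.5°) = 86.30° from the x-axis; with |PB| = 43.5, B = P + 43.5·(cos 86.30°, sin 86.30°) = (33.50, 52.10). PB ⟂ BR; with |BR| = 13.4 on the right of PB, R = B + 13.4·(0.9979, -0.06453) = (46.87, 51.23). So R.y = 51.23.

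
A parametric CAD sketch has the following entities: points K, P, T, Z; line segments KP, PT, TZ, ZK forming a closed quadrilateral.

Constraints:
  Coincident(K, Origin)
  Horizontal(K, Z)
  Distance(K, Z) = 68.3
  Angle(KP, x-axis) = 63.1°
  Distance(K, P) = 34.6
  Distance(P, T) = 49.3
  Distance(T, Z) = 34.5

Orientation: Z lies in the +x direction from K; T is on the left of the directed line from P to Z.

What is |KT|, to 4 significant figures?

73.36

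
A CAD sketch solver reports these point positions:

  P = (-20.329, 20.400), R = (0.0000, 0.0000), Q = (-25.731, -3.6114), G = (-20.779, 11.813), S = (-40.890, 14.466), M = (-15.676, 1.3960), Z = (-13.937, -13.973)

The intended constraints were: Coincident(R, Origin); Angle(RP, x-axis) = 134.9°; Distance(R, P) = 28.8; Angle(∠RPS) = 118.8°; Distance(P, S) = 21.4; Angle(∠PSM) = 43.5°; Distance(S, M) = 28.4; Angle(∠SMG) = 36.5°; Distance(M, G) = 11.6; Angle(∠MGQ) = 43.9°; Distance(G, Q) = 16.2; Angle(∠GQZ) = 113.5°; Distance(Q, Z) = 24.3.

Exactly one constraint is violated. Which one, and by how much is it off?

Distance(Q, Z) = 24.3 — off by 8.60.

R = (0.00, 0.00) ✓; RP at 134.9° ✓; |RP| = 28.80 ✓; ∠RPS = 118.8° ✓; |PS| = 21.40 ✓; ∠PSM = 43.50° ✓; |SM| = 28.40 ✓; ∠SMG = 36.50° ✓; |MG| = 11.60 ✓; ∠MGQ = 43.90° ✓; |GQ| = 16.20 ✓; ∠GQZ = 113.5° ✓; |QZ| = 15.70 ✗.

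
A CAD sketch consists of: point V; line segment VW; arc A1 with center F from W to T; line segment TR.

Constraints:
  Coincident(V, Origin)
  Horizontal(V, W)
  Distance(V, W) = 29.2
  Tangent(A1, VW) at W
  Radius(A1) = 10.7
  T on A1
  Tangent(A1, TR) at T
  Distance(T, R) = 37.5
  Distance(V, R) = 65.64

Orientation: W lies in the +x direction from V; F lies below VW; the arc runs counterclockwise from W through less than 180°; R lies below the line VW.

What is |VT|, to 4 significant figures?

28.21

Checks: ∠(FW, WV) = 90.00° ✓; |FW| = 10.70 ✓; |FT| = 10.70 ✓; ∠(FT, TR) = 90.00° ✓; |TR| = 37.50 ✓; |VR| = 65.64 ✓.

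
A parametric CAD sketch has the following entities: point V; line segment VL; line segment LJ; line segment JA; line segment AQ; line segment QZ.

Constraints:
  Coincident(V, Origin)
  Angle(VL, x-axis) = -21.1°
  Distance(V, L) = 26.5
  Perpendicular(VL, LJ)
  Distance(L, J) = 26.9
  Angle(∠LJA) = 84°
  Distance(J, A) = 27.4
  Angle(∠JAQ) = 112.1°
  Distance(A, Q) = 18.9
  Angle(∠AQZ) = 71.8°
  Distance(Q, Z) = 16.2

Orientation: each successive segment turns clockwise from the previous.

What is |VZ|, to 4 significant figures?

12.08

∠JAQ = 112.1° gives AQ at 85.00° from the x-axis; with |AQ| = 18.9, Q = (-7.705, -3.326). ∠AQZ = 71.8° gives QZ at -23.20° from the x-axis; with |QZ| = 16.2, Z = (7.185, -9.708). Then |VZ| = |Z − V| = 12.08.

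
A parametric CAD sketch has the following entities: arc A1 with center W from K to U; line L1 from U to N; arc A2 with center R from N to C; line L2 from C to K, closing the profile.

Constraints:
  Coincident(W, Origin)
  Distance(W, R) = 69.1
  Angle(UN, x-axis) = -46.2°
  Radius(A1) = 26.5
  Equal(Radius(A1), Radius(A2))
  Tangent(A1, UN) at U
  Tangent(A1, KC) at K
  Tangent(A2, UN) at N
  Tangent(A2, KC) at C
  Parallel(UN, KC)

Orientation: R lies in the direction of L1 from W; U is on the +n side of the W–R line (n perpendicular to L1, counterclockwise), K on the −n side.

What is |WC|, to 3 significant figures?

74.0

The slot axis is L1's direction at -46.2°, so u = (cos -46.2°, sin -46.2°) = (0.692, -0.722) and n = (−sin -46.2°, cos -46.2°) = (0.722, 0.692). W is at the origin and R lies 69.1 along u from W, so R = 69.1·u = (47.8, -49.9). Tangency of A1 to both parallel lines with radius 26.5 puts U and K at W ± 26.5·n: U = (19.1, 18.3), K = (-19.1, -18.3). Equal radii place N and C the same way about R: N = R + 26.5·n = (67.0, -31.5), C = R − 26.5·n = (28.7, -68.2). Then |WC| = |C − W| = 74.0.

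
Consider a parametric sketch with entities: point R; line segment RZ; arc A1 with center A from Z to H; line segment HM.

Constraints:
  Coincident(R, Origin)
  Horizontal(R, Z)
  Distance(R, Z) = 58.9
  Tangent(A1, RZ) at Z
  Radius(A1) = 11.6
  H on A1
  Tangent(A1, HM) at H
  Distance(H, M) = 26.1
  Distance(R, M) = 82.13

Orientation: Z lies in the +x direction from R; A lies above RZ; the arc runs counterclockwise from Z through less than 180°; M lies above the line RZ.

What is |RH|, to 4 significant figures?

71.11

R is at the origin; RZ is horizontal with |RZ| = 58.9 and Z on the +x side, so Z = (58.90, 0.000). Tangency of A1 to RZ means the radius AZ is perpendicular to RZ, so A = Z + (0, 11.6) = (58.90, 11.60). Since AH ⟂ HM (tangency), |AM| = √(11.6² + 26.1²) = 28.56 regardless of where H sits on A1. So M lies on both circle(R, 82.13) and circle(A, 28.56); the above-RZ intersection is M = (73.85, 35.94). H is the foot of the tangent from M: H = (70.40, 10.07).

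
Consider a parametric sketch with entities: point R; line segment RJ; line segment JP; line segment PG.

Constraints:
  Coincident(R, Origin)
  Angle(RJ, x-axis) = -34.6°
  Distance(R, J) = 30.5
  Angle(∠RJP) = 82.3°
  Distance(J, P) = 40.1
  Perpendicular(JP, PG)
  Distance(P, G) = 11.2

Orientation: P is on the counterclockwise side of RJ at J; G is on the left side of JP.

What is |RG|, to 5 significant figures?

40.730

∠RJP = 82.3°, so JP runs at -34.6° + (180° − 82.3°) = 63.100° from the x-axis; with |JP| = 40.1, P = J + 40.1·(cos 63.100°, sin 63.100°) = (43.248, 18.442). JP is perpendicular to PG; with |PG| = 11.2 on the left of JP, G = P + 11.2·(-0.89180, 0.45243) = (33.260, 23.509). Then |RG| = |G − R| = 40.730.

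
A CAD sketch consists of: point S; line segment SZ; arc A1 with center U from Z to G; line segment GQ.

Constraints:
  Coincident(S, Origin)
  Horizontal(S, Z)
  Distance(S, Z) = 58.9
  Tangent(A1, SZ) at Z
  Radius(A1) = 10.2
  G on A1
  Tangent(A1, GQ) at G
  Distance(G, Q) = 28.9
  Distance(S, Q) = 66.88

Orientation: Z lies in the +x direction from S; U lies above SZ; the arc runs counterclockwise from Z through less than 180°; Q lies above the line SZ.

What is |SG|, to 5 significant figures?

69.446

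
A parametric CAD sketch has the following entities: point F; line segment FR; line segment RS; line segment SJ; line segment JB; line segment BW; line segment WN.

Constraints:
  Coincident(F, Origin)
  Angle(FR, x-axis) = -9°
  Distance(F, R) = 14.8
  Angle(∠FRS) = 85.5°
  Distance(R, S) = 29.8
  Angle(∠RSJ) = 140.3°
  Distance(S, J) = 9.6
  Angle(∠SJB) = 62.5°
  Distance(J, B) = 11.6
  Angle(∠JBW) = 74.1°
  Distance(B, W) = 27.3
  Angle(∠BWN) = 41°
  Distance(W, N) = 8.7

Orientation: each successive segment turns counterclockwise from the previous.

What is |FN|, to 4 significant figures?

38.18

∠JBW = 74.1° gives BW at -11.40° from the x-axis; with |BW| = 27.3, W = (32.86, 19.53). ∠BWN = 41.0° gives WN at 127.6° from the x-axis; with |WN| = 8.7, N = (27.55, 26.43). Then |FN| = |N − F| = 38.18.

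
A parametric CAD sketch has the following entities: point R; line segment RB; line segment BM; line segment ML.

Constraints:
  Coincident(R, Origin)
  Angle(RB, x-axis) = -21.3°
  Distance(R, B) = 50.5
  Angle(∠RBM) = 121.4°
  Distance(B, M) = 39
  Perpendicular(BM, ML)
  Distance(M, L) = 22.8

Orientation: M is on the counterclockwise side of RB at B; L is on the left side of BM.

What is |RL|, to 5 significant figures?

68.394

R is at the origin; RB runs at -21.3° with length 50.5, so B = 50.5·(cos -21.3°, sin -21.3°) = (47.050, -18.344). ∠RBM = 121.4°, so BM runs at -21.3° + (180° − 121.4°) = 37.300° from the x-axis; with |BM| = 39.0, M = B + 39.0·(cos 37.300°, sin 37.300°) = (78.074, 5.2894). The perpendicularity gives ML at right angles to BM; with |ML| = 22.8 on the left of BM, L = M + 22.8·(-0.60599, 0.79547) = (64.257, 23.426). Then |RL| = |L − R| = 68.394.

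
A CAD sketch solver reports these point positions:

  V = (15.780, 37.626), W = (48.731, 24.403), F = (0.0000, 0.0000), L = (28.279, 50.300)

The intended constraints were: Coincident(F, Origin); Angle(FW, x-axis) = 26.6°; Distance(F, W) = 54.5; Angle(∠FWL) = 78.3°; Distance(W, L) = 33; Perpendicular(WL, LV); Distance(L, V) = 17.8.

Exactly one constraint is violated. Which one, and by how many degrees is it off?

Perpendicular(WL, LV) — off by 7.10°.

F = (0.00, 0.00) ✓; FW at 26.60° ✓; |FW| = 54.50 ✓; ∠FWL = 78.30° ✓; |WL| = 33.00 ✓; ∠(WL, LV) = 97.10° ✗; |LV| = 17.80 ✓.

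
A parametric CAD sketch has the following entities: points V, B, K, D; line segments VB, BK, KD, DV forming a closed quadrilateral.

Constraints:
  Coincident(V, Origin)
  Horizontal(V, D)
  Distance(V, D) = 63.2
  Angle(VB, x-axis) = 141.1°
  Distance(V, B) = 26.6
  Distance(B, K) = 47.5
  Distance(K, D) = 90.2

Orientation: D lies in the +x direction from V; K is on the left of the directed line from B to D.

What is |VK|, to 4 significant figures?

61.00

V is at the origin; VD is horizontal with |VD| = 63.2 and D in +x, so D = (63.2, 0). VB runs at 141.1° with |VB| = 26.6, so B = (-20.70, 16.70). K is determined by |BK| = 47.5 and |KD| = 90.2 together: it lies at the intersection of circle(B, 47.5) and circle(D, 90.2). With |BD| = 85.55, the foot of the radical line on BD is 8.408 from B and the perpendicular offset is √(47.5² − 8.408²) = 46.75. Taking the left-of-BD solution: K = (-3.326, 60.91).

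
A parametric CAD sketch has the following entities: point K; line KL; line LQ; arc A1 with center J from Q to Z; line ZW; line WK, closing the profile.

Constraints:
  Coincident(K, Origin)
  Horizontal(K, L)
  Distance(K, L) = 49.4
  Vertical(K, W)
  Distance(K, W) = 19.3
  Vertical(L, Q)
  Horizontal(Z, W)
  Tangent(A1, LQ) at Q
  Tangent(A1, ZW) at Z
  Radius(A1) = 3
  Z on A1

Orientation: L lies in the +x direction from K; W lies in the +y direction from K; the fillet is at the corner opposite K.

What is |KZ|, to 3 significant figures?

50.3

K is at the origin; KL is horizontal with |KL| = 49.4 and L on the +x side, so L = (49.4, 0.00). K and W share the same x with |KW| = 19.3 and W on the +y side, so W = (0.00, 19.3). The virtual corner opposite K is at (49.4, 19.3). A1 meets LQ tangentially, so JQ is at right angles to LQ and the tangent condition forces JZ to be normal to ZW, with radius 3.0, so the center J sits 3.0 in from both sides at J = (46.4, 16.3). That places the tangent points at Q = (49.4, 16.3) on LQ and Z = (46.4, 19.3) on ZW. Then |KZ| = |Z − K| = 50.3.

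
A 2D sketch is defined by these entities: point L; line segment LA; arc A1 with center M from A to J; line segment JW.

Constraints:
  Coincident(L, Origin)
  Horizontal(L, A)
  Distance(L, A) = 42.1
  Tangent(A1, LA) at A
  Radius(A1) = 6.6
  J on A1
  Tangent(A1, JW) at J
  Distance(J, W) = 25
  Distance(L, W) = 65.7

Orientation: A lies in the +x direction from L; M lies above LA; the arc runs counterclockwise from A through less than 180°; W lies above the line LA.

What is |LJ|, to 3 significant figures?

47.8

Checks: |MJ| = 6.600 ✓; ∠(MJ, JW) = 90.00° ✓; |JW| = 25.00 ✓; |LW| = 65.70 ✓.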